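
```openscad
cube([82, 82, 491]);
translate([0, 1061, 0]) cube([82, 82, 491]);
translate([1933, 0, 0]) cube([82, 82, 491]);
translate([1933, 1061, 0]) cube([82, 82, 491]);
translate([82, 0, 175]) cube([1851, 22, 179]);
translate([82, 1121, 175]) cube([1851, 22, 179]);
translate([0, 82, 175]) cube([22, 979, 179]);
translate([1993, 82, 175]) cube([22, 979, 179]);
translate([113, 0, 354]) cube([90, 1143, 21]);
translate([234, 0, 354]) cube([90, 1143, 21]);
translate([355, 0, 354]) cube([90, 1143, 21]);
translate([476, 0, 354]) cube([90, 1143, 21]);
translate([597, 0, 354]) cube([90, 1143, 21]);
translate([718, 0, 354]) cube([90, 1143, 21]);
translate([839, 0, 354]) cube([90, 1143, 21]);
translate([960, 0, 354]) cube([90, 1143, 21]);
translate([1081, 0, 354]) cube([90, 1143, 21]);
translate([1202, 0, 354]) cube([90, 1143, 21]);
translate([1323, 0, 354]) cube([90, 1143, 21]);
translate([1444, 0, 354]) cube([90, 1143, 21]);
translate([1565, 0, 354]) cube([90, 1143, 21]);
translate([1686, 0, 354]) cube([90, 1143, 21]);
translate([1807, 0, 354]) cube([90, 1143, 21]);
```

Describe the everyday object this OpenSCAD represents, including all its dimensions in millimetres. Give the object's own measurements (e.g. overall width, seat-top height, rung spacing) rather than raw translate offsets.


A bed frame 2015 mm long (x) by 1143 mm wide (y). Four 82×82 mm corner posts, 491 mm tall, at the corners of the footprint. Four rails of 22 mm thickness and 179 mm height run between adjacent posts with their undersides at z = 175 mm, their outer faces flush with the outside of the frame (the two x-running rails run between the posts' inner faces; the two y-running rails run between the posts' inner faces). 15 slats, each 90 mm wide (x) and 21 mm thick, lie across the top of the two x-running rails, running the full 1143 mm width of the frame in y; along x they sit between the end posts with a 31 mm gap after the −x posts and between neighbouring slats, leaving 36 mm before the +x posts.


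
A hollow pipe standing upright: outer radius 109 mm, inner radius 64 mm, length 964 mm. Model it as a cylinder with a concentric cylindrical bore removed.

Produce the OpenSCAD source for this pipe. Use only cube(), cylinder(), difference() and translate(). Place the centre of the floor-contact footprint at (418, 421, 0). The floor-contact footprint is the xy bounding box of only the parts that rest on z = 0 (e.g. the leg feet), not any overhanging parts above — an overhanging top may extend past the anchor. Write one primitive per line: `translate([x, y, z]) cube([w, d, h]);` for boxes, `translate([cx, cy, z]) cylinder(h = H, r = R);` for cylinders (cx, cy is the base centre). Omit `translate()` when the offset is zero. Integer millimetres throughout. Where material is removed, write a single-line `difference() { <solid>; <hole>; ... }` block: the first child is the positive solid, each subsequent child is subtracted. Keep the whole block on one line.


difference() { translate([418, 421, 0]) cylinder(h = 964, r = 109); translate([418, 421, 0]) cylinder(h = 964, r = 64); }


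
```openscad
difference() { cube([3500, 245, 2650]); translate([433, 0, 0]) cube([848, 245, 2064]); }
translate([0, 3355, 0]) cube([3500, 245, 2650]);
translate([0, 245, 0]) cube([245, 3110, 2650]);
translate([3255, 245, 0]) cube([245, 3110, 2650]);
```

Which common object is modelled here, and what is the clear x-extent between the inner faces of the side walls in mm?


A single room. The interior width is 3010 mm.

Four walls enclosing a rectangle with a door in the front wall — a room. Outside width 3500 minus two 245 mm walls gives 3010 mm.


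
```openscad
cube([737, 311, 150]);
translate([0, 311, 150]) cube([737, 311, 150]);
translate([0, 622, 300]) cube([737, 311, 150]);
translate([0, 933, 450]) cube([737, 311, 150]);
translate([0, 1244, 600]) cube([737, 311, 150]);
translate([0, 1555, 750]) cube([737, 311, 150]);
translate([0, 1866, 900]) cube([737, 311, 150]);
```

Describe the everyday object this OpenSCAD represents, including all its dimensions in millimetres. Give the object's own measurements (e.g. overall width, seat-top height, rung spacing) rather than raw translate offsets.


A straight staircase of 7 solid steps. Each step is 737 mm wide (x), 311 mm deep (y, the going) and 150 mm tall (the rise). The first step rests on the floor; each subsequent step sits one going further in +y and one rise higher in +z, directly behind and above the previous step with no overlap.


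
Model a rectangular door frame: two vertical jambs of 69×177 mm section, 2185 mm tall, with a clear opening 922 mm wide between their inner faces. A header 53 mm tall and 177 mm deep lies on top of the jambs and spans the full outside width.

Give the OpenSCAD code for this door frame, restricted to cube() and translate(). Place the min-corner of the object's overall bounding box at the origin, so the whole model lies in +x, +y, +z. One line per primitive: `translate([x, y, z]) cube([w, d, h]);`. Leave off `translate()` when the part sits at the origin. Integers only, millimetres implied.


cube([69, 177, 2185]);
translate([991, 0, 0]) cube([69, 177, 2185]);
translate([0, 0, 2185]) cube([1060, 177, 53]);


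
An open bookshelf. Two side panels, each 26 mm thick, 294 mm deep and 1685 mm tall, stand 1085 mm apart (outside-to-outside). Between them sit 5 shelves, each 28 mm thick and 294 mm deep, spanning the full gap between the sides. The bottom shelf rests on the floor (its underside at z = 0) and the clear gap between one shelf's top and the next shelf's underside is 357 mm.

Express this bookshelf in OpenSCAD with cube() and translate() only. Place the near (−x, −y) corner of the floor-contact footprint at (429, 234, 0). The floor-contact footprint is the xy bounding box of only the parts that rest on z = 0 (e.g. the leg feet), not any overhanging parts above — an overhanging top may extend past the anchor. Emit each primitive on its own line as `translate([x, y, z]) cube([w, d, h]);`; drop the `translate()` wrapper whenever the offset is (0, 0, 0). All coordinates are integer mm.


translate([429, 234, 0]) cube([26, 294, 1685]);
translate([1488, 234, 0]) cube([26, 294, 1685]);
translate([455, 234, 0]) cube([1033, 294, 28]);
translate([455, 234, 385]) cube([1033, 294, 28]);
translate([455, 234, 770]) cube([1033, 294, 28]);
translate([455, 234, 1155]) cube([1033, 294, 28]);
translate([455, 234, 1540]) cube([1033, 294, 28]);


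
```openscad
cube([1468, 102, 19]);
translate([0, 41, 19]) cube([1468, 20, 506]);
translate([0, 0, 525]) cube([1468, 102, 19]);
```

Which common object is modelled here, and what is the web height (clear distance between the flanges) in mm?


An I-beam. The web height is 506 mm.

Two wide flanges with a thin centred web — an I-beam. Overall 544 mm minus two 19 mm flanges gives a web of 544 − 2·19 = 506 mm.


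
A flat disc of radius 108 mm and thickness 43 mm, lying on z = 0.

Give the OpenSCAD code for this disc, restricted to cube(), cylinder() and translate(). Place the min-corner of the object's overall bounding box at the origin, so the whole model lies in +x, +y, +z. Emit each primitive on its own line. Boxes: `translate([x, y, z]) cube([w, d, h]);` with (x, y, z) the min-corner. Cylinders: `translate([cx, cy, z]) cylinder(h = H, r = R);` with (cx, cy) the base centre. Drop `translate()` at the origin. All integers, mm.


translate([108, 108, 0]) cylinder(h = 43, r = 108);


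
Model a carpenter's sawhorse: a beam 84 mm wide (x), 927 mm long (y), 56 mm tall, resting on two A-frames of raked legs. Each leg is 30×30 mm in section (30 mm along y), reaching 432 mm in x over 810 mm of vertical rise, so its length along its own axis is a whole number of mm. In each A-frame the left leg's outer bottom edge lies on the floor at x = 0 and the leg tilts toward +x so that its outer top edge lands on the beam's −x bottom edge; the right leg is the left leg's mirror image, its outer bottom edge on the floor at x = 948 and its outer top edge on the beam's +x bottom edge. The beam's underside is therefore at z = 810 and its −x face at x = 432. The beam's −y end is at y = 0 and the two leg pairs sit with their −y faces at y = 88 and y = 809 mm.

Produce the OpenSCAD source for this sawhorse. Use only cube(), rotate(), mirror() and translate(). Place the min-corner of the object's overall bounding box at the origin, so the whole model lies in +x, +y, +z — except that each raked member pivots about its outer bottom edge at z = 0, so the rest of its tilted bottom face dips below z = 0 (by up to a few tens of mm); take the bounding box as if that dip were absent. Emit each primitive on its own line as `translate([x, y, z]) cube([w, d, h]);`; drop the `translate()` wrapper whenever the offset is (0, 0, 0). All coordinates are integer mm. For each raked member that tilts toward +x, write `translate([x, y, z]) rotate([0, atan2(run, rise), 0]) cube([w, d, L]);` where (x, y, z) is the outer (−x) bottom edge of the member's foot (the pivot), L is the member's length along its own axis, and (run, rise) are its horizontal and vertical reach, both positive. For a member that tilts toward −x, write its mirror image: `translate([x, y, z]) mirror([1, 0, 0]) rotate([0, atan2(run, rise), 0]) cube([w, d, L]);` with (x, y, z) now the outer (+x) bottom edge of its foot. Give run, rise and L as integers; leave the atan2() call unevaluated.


translate([432, 0, 810]) cube([84, 927, 56]);
translate([0, 88, 0]) rotate([0, atan2(432, 810), 0]) cube([30, 30, 918]);
translate([948, 88, 0]) mirror([1, 0, 0]) rotate([0, atan2(432, 810), 0]) cube([30, 30, 918]);
translate([0, 809, 0]) rotate([0, atan2(432, 810), 0]) cube([30, 30, 918]);
translate([948, 809, 0]) mirror([1, 0, 0]) rotate([0, atan2(432, 810), 0]) cube([30, 30, 918]);


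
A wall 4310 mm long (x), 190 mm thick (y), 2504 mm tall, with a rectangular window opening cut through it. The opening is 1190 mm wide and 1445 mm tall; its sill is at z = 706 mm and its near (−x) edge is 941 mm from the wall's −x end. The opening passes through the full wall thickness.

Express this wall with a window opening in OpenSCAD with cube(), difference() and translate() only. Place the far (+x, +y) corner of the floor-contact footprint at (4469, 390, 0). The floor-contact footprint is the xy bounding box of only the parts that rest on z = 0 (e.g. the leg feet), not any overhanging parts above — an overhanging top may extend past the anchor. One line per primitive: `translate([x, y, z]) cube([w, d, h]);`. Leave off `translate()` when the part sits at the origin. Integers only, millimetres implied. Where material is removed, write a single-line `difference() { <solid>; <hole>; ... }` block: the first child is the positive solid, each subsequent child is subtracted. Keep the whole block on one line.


difference() { translate([159, 200, 0]) cube([4310, 190, 2504]); translate([1100, 200, 706]) cube([1190, 190, 1445]); }


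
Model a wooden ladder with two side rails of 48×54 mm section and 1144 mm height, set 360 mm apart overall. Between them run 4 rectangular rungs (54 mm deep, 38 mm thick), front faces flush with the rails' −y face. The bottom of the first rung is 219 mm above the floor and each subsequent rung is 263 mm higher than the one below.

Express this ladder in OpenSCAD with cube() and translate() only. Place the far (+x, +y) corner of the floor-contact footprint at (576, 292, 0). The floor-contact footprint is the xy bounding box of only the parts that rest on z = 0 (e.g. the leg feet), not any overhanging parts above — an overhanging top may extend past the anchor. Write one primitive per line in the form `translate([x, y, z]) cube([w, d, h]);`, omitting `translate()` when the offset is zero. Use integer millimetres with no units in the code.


translate([216, 238, 0]) cube([48, 54, 1144]);
translate([528, 238, 0]) cube([48, 54, 1144]);
translate([264, 238, 219]) cube([264, 54, 38]);
translate([264, 238, 482]) cube([264, 54, 38]);
translate([264, 238, 745]) cube([264, 54, 38]);
translate([264, 238, 1008]) cube([264, 54, 38]);


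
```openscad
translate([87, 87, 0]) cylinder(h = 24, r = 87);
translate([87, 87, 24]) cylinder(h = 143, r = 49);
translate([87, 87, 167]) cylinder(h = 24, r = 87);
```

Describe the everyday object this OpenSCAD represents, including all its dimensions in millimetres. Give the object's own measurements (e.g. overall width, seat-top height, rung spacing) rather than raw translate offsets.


A spool: two coaxial disc flanges of radius 87 mm and thickness 24 mm, joined by a core cylinder of radius 49 mm and height 143 mm. The lower flange rests on z = 0 and the three cylinders share a vertical axis.


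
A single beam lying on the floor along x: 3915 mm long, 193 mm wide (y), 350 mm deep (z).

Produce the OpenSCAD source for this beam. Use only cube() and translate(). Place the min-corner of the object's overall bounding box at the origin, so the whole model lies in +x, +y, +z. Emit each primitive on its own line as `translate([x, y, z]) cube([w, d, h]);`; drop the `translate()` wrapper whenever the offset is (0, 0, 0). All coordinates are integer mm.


cube([3915, 193, 350]);


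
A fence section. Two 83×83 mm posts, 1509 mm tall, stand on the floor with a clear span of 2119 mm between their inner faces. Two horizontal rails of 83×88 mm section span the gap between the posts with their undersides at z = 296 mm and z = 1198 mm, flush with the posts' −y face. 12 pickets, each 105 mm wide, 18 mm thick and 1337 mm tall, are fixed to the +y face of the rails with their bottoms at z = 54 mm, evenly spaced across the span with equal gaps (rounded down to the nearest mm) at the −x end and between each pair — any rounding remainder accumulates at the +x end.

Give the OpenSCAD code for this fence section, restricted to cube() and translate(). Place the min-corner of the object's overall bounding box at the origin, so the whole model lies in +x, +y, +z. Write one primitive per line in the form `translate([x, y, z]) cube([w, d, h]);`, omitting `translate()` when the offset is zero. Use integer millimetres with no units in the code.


cube([83, 83, 1509]);
translate([2202, 0, 0]) cube([83, 83, 1509]);
translate([83, 0, 296]) cube([2119, 83, 88]);
translate([83, 0, 1198]) cube([2119, 83, 88]);
translate([149, 83, 54]) cube([105, 18, 1337]);
translate([320, 83, 54]) cube([105, 18, 1337]);
translate([491, 83, 54]) cube([105, 18, 1337]);
translate([662, 83, 54]) cube([105, 18, 1337]);
translate([833, 83, 54]) cube([105, 18, 1337]);
translate([1004, 83, 54]) cube([105, 18, 1337]);
translate([1175, 83, 54]) cube([105, 18, 1337]);
translate([1346, 83, 54]) cube([105, 18, 1337]);
translate([1517, 83, 54]) cube([105, 18, 1337]);
translate([1688, 83, 54]) cube([105, 18, 1337]);
translate([1859, 83, 54]) cube([105, 18, 1337]);
translate([2030, 83, 54]) cube([105, 18, 1337]);


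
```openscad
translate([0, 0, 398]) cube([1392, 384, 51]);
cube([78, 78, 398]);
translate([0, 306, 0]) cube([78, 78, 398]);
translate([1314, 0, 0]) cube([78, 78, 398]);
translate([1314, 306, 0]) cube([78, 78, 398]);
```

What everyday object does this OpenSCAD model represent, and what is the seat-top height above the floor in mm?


A bench. The seat-top height is 449 mm.

A long slab on four corner posts — a bench. The slab sits at z = 398 with thickness 51, so the top is 398 + 51 = 449 mm.


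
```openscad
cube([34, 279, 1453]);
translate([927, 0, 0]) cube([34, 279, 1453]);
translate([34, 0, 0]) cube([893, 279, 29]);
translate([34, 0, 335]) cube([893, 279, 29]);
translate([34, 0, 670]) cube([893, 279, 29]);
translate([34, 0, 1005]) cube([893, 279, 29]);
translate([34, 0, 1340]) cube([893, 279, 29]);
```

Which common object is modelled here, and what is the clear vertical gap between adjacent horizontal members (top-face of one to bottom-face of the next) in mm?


A bookshelf. The clear shelf gap is 306 mm.

Two tall side panels with 5 horizontal boards between them — a bookshelf. The first two shelf undersides are at z = 0 and z = 335; with shelf thickness 29, the clear gap is 335 − 0 − 29 = 306 mm.


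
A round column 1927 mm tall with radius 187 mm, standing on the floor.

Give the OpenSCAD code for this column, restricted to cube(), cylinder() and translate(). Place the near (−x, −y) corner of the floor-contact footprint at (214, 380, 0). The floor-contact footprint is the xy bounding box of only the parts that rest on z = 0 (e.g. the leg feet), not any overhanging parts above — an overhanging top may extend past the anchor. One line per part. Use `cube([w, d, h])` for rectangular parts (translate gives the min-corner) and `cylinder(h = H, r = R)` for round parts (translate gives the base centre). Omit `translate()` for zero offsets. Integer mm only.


translate([401, 567, 0]) cylinder(h = 1927, r = 187);


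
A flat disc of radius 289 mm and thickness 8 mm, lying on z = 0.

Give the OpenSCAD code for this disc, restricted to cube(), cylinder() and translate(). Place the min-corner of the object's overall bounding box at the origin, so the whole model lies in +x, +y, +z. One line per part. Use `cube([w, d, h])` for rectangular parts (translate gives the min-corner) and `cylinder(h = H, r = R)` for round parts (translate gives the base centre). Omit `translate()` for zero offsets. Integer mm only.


translate([289, 289, 0]) cylinder(h = 8, r = 289);


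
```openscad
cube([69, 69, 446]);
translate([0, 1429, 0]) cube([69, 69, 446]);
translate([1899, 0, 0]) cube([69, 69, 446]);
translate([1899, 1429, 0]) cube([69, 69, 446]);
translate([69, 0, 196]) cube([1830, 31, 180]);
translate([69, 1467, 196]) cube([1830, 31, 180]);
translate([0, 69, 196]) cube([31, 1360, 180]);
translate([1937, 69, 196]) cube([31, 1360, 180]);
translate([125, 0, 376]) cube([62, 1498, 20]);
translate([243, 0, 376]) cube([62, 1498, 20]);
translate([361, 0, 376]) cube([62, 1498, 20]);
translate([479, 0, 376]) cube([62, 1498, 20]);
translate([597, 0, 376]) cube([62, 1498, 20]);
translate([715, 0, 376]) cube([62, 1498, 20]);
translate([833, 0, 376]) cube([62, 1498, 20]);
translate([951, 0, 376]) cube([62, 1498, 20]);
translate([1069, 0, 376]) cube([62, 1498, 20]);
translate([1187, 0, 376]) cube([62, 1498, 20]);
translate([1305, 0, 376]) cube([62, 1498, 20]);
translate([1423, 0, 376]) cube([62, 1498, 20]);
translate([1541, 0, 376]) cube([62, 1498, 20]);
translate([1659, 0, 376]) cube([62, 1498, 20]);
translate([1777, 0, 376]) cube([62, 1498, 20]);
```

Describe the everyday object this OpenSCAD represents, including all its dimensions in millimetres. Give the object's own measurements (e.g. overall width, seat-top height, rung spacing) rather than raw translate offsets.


A bed frame 1968 mm long (x) by 1498 mm wide (y). Four 69×69 mm corner posts, 446 mm tall, at the corners of the footprint. Four rails of 31 mm thickness and 180 mm height run between adjacent posts with their undersides at z = 196 mm, their outer faces flush with the outside of the frame (the two x-running rails run between the posts' inner faces; the two y-running rails run between the posts' inner faces). 15 slats, each 62 mm wide (x) and 20 mm thick, lie across the top of the two x-running rails, running the full 1498 mm width of the frame in y; along x they sit between the end posts with a 56 mm gap after the −x posts and between neighbouring slats, leaving 60 mm before the +x posts.


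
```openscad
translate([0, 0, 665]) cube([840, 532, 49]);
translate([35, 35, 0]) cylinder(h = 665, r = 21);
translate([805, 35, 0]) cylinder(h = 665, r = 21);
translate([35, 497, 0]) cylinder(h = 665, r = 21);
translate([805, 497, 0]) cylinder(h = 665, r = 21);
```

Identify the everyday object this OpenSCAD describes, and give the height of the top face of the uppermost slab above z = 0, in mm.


A table. The table height is 714 mm.

A 840×532×49 slab sits at z = 665 on four Ø42 mm round legs — a table. The top surface is at 665 + 49 = 714 mm.


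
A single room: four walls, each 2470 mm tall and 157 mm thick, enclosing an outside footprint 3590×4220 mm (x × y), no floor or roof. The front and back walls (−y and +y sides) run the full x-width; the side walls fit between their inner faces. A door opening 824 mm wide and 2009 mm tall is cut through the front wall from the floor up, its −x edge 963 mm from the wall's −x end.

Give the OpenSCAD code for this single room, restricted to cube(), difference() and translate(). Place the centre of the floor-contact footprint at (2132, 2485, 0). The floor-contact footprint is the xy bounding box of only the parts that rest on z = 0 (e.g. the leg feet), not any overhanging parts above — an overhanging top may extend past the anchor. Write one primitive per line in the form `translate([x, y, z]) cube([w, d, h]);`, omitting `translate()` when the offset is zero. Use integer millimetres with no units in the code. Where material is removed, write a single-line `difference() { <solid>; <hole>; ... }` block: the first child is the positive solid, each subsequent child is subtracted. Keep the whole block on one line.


difference() { translate([337, 375, 0]) cube([3590, 157, 2470]); translate([1300, 375, 0]) cube([824, 157, 2009]); }
translate([337, 4438, 0]) cube([3590, 157, 2470]);
translate([337, 532, 0]) cube([157, 3906, 2470]);
translate([3770, 532, 0]) cube([157, 3906, 2470]);


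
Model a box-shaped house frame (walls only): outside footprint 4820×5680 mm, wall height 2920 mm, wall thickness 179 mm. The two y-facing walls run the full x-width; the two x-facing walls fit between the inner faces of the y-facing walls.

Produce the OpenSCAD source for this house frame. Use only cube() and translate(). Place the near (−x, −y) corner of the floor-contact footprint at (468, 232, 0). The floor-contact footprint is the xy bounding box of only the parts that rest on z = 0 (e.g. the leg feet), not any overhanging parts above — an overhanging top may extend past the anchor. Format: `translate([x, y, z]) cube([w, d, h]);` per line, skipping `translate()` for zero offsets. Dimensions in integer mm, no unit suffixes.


translate([468, 232, 0]) cube([4820, 179, 2920]);
translate([468, 5733, 0]) cube([4820, 179, 2920]);
translate([468, 411, 0]) cube([179, 5322, 2920]);
translate([5109, 411, 0]) cube([179, 5322, 2920]);


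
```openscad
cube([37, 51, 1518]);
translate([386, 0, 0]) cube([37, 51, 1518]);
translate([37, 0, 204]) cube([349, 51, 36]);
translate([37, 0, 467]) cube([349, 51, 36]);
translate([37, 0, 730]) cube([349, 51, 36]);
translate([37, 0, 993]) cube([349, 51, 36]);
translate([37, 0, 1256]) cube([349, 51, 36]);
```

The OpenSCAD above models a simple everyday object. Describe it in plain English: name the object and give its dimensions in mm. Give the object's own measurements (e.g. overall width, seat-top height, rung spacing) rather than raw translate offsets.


A straight ladder. Two 37×51 mm vertical rails, 1518 mm tall, stand 423 mm apart (outside-to-outside) with their front faces coplanar on the −y side. 5 rungs, each 51 mm deep and 36 mm tall, span between the inner faces of the rails, front faces flush with the rails. The lowest rung's underside is at z = 204 mm and rungs are spaced 263 mm apart (underside to underside).


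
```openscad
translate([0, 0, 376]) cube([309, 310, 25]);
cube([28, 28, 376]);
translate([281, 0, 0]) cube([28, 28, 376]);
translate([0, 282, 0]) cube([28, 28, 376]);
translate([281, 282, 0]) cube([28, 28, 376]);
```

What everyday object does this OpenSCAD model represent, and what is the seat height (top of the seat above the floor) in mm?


A stool. The seat height is 401 mm.

A 309×310×25 slab at z = 376 on four corner posts — a stool. The seat top is 376 + 25 = 401 mm.


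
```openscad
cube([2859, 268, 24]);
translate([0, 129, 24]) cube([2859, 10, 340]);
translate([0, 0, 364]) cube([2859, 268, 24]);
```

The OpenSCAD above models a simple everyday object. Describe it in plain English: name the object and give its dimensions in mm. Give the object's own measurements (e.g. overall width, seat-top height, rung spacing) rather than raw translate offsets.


An I-beam lying along x, 2859 mm long. Overall section height 388 mm. Two flanges 268 mm wide (y) and 24 mm thick, one on the floor and one at the top; a web 10 mm thick runs between them, centred on the flange width.


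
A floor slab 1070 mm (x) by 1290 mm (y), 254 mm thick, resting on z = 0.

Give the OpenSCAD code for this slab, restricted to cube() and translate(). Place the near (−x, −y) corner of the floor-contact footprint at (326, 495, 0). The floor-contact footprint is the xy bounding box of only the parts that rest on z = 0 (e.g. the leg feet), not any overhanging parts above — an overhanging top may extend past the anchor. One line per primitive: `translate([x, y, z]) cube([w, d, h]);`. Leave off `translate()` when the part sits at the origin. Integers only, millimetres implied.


translate([326, 495, 0]) cube([1070, 1290, 254]);


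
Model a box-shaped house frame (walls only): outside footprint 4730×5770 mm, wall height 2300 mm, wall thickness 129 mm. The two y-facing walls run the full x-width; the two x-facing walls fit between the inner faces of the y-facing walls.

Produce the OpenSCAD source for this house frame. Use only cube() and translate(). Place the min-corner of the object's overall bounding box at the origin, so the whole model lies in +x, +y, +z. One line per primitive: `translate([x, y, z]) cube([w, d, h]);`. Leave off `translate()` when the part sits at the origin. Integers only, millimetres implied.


cube([4730, 129, 2300]);
translate([0, 5641, 0]) cube([4730, 129, 2300]);
translate([0, 129, 0]) cube([129, 5512, 2300]);
translate([4601, 129, 0]) cube([129, 5512, 2300]);


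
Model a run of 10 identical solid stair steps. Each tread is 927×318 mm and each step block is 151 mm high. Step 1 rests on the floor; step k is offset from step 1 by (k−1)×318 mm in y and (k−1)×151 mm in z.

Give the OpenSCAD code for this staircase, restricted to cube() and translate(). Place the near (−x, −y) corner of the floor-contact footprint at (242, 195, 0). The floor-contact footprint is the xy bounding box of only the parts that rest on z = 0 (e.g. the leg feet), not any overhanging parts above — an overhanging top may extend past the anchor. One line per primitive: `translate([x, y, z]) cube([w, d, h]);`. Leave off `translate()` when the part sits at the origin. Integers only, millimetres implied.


translate([242, 195, 0]) cube([927, 318, 151]);
translate([242, 513, 151]) cube([927, 318, 151]);
translate([242, 831, 302]) cube([927, 318, 151]);
translate([242, 1149, 453]) cube([927, 318, 151]);
translate([242, 1467, 604]) cube([927, 318, 151]);
translate([242, 1785, 755]) cube([927, 318, 151]);
translate([242, 2103, 906]) cube([927, 318, 151]);
translate([242, 2421, 1057]) cube([927, 318, 151]);
translate([242, 2739, 1208]) cube([927, 318, 151]);
translate([242, 3057, 1359]) cube([927, 318, 151]);


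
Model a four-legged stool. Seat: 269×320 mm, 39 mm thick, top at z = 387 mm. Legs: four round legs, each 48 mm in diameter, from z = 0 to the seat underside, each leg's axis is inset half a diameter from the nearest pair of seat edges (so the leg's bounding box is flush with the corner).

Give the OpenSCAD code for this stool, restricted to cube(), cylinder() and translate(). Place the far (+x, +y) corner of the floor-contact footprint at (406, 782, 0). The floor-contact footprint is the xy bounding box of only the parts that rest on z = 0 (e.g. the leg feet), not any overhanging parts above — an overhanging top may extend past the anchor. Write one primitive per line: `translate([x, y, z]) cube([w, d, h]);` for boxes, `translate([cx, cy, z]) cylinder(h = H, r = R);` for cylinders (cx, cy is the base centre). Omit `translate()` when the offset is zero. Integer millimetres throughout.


translate([137, 462, 348]) cube([269, 320, 39]);
translate([161, 486, 0]) cylinder(h = 348, r = 24);
translate([382, 486, 0]) cylinder(h = 348, r = 24);
translate([161, 758, 0]) cylinder(h = 348, r = 24);
translate([382, 758, 0]) cylinder(h = 348, r = 24);


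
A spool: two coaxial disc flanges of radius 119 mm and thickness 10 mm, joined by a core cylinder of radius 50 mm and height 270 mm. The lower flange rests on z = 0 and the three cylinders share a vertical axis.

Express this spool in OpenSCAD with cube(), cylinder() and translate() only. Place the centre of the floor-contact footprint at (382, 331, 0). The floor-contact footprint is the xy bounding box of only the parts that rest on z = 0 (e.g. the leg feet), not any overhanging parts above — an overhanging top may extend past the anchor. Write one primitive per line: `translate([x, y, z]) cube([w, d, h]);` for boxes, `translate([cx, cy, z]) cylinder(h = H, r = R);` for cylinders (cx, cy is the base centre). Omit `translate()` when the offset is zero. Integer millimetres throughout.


translate([382, 331, 0]) cylinder(h = 10, r = 119);
translate([382, 331, 10]) cylinder(h = 270, r = 50);
translate([382, 331, 280]) cylinder(h = 10, r = 119);


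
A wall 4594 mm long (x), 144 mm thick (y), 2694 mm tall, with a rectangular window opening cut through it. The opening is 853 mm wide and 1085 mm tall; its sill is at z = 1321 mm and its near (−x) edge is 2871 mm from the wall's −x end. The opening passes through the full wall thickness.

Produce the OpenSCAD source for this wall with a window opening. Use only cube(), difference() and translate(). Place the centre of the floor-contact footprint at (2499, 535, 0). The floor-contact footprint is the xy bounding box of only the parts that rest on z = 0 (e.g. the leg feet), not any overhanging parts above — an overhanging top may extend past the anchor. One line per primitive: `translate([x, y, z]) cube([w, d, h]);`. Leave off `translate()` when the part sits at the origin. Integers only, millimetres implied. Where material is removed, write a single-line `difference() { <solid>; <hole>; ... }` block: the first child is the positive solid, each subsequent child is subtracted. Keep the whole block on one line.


difference() { translate([202, 463, 0]) cube([4594, 144, 2694]); translate([3073, 463, 1321]) cube([853, 144, 1085]); }


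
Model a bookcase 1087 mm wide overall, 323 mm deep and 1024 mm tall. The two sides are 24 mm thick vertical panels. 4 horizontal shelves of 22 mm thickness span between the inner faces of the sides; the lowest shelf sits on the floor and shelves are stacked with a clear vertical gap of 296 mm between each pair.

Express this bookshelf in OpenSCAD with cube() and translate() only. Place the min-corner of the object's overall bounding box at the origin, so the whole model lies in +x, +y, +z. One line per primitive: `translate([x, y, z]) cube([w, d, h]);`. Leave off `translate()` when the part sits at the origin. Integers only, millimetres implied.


cube([24, 323, 1024]);
translate([1063, 0, 0]) cube([24, 323, 1024]);
translate([24, 0, 0]) cube([1039, 323, 22]);
translate([24, 0, 318]) cube([1039, 323, 22]);
translate([24, 0, 636]) cube([1039, 323, 22]);
translate([24, 0, 954]) cube([1039, 323, 22]);


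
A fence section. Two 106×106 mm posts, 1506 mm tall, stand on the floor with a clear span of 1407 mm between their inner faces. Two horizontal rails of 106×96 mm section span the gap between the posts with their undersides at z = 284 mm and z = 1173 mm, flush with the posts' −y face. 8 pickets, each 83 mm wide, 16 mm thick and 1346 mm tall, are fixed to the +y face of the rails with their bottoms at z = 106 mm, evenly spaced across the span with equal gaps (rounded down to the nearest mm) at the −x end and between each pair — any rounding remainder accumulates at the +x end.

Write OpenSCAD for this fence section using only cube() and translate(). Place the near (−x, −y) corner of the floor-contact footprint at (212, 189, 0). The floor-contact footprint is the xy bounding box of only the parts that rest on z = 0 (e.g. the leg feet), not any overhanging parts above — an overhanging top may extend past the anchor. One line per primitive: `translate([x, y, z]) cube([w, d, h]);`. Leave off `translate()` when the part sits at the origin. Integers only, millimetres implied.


translate([212, 189, 0]) cube([106, 106, 1506]);
translate([1725, 189, 0]) cube([106, 106, 1506]);
translate([318, 189, 284]) cube([1407, 106, 96]);
translate([318, 189, 1173]) cube([1407, 106, 96]);
translate([400, 295, 106]) cube([83, 16, 1346]);
translate([565, 295, 106]) cube([83, 16, 1346]);
translate([730, 295, 106]) cube([83, 16, 1346]);
translate([895, 295, 106]) cube([83, 16, 1346]);
translate([1060, 295, 106]) cube([83, 16, 1346]);
translate([1225, 295, 106]) cube([83, 16, 1346]);
translate([1390, 295, 106]) cube([83, 16, 1346]);
translate([1555, 295, 106]) cube([83, 16, 1346]);


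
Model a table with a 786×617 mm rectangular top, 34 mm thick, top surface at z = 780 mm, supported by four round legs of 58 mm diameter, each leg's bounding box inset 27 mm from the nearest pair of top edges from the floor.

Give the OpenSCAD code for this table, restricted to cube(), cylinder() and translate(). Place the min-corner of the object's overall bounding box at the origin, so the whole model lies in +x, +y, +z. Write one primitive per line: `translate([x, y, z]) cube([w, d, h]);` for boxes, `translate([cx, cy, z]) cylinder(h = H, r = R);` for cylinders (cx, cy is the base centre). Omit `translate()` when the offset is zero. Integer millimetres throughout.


translate([0, 0, 746]) cube([786, 617, 34]);
translate([56, 56, 0]) cylinder(h = 746, r = 29);
translate([730, 56, 0]) cylinder(h = 746, r = 29);
translate([56, 561, 0]) cylinder(h = 746, r = 29);
translate([730, 561, 0]) cylinder(h = 746, r = 29);


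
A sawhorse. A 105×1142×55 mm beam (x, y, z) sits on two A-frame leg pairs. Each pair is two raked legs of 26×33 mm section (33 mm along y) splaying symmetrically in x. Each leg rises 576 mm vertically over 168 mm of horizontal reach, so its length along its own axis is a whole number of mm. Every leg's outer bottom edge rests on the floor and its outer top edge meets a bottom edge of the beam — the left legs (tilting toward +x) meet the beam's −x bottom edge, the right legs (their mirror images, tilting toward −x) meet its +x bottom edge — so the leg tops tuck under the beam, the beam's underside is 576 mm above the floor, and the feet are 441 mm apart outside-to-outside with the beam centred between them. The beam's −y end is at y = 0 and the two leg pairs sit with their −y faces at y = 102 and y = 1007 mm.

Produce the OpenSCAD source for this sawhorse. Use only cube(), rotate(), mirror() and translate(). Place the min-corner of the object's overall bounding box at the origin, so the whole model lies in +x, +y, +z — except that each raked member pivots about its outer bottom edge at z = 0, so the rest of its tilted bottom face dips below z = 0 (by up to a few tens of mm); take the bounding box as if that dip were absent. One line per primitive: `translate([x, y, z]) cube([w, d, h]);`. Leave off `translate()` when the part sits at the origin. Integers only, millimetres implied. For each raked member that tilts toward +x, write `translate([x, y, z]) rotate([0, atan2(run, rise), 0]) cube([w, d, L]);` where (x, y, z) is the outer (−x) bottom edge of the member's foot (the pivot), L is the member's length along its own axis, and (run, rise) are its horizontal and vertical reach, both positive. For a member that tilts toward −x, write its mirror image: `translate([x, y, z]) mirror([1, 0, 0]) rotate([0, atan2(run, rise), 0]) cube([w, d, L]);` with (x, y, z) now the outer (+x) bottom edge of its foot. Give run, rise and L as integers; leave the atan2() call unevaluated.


translate([168, 0, 576]) cube([105, 1142, 55]);
translate([0, 102, 0]) rotate([0, atan2(168, 576), 0]) cube([26, 33, 600]);
translate([441, 102, 0]) mirror([1, 0, 0]) rotate([0, atan2(168, 576), 0]) cube([26, 33, 600]);
translate([0, 1007, 0]) rotate([0, atan2(168, 576), 0]) cube([26, 33, 600]);
translate([441, 1007, 0]) mirror([1, 0, 0]) rotate([0, atan2(168, 576), 0]) cube([26, 33, 600]);


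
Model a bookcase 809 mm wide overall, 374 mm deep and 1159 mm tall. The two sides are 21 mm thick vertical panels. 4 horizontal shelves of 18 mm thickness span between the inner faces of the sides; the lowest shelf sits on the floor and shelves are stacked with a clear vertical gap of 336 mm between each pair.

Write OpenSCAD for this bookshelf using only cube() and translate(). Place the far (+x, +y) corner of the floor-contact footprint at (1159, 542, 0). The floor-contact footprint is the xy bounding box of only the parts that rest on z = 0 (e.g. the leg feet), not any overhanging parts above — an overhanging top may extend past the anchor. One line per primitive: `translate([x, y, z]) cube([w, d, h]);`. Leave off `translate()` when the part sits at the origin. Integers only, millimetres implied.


translate([350, 168, 0]) cube([21, 374, 1159]);
translate([1138, 168, 0]) cube([21, 374, 1159]);
translate([371, 168, 0]) cube([767, 374, 18]);
translate([371, 168, 354]) cube([767, 374, 18]);
translate([371, 168, 708]) cube([767, 374, 18]);
translate([371, 168, 1062]) cube([767, 374, 18]);


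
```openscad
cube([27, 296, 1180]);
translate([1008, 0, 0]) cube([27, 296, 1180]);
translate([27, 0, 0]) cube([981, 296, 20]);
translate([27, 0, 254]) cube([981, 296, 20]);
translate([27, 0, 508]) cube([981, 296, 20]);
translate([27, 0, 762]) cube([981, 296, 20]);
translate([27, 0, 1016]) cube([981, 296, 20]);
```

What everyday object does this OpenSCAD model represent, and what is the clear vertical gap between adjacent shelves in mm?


A bookshelf. The clear shelf gap is 234 mm.

Two tall side panels with 5 horizontal boards between them — a bookshelf. The first two shelf undersides are at z = 0 and z = 254; with shelf thickness 20, the clear gap is 254 − 0 − 20 = 234 mm.


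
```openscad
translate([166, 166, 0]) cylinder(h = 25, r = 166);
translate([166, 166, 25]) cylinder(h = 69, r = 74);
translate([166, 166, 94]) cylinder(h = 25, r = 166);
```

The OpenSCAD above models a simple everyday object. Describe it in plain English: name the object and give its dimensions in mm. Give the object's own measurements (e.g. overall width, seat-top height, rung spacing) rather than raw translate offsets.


A spool: two coaxial disc flanges of radius 166 mm and thickness 25 mm, joined by a core cylinder of radius 74 mm and height 69 mm. The lower flange rests on z = 0 and the three cylinders share a vertical axis.


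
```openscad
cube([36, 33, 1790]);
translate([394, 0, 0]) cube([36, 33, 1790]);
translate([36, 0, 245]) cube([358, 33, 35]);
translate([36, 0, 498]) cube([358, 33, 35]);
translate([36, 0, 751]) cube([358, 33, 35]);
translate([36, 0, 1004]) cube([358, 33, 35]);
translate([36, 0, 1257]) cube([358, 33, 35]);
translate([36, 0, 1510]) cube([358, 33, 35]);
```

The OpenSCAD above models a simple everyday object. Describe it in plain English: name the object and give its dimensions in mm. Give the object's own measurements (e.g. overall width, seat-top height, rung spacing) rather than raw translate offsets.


A straight ladder. Two 36×33 mm vertical rails, 1790 mm tall, stand 430 mm apart (outside-to-outside) with their front faces coplanar on the −y side. 6 rungs, each 33 mm deep and 35 mm tall, span between the inner faces of the rails, front faces flush with the rails. The lowest rung's underside is at z = 245 mm and rungs are spaced 253 mm apart (underside to underside).


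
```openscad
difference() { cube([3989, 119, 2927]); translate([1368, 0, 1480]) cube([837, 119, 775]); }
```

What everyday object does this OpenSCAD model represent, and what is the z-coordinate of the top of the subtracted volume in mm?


A wall with a window opening. The window head height is 2255 mm.

A wall with a rectangular opening subtracted — a window. Sill at z = 1480, opening 775 mm tall, so the head is at 1480 + 775 = 2255 mm.


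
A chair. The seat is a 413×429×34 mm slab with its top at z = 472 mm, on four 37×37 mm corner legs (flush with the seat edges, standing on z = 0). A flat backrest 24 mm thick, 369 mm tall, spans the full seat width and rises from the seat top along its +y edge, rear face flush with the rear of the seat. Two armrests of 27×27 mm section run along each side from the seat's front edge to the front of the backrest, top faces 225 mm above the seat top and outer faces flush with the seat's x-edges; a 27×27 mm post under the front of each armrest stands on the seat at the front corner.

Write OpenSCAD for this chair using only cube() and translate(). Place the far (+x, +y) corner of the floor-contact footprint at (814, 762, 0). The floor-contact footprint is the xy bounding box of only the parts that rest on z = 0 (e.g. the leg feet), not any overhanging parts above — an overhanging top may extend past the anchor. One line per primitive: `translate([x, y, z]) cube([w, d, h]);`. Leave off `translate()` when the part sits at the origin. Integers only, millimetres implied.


translate([401, 333, 438]) cube([413, 429, 34]);
translate([401, 333, 0]) cube([37, 37, 438]);
translate([777, 333, 0]) cube([37, 37, 438]);
translate([401, 725, 0]) cube([37, 37, 438]);
translate([777, 725, 0]) cube([37, 37, 438]);
translate([401, 738, 472]) cube([413, 24, 369]);
translate([401, 333, 670]) cube([27, 405, 27]);
translate([787, 333, 670]) cube([27, 405, 27]);
translate([401, 333, 472]) cube([27, 27, 198]);
translate([787, 333, 472]) cube([27, 27, 198]);
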